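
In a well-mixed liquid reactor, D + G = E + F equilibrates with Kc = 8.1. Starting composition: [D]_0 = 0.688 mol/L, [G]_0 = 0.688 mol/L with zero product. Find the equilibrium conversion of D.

X = 0.740

Let X = conversion of D; extent ξ = 0.688·X mol/L.
Concentrations: [D] = 0.688 − 0.688X; [G] = 0.688 − 0.688X; [E] = 0.688X; [F] = 0.688X.
Kc = [E] [F] / ([D] [G]).
Setting equal to 8.1 and solving for X on (0,1) gives X = 0.740.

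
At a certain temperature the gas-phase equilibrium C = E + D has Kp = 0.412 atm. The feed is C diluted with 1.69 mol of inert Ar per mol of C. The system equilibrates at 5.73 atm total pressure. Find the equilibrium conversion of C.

X = 0.372

Basis: 1 mol C initially; let X = conversion of C. Extent ξ = X.
Mole table: n_C = 1 − X; n_E = X; n_D = X; n_I = 1.69 (inert).
Total moles n_T = 2.69 + X.
With p_i = (n_i/n_T)P, Kp = p_E p_D / (p_C).
Substituting and setting equal to 0.412 atm gives a polynomial in X; the root in (0,1) is X = 0.372.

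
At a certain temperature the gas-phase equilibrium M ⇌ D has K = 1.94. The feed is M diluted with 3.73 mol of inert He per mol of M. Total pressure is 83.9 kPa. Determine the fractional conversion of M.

X = 0.660

Let X = conversion of M (basis 1 mol M); extent of reaction ξ = X.
Moles: n_M = 1 − X; n_D = X; n_I = 3.73 (inert).
Since Δν = 0, n_T = 4.73 throughout.
With p_i = (n_i/n_T)P, K = p_D / (p_M).
Equating to 1.94 and solving on 0 < X < 1: X = 0.660.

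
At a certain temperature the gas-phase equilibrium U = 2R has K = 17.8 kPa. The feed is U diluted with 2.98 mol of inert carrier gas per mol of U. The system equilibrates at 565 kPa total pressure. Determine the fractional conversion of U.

X = 0.165

Basis: 1 mol U initially; let X = conversion of U. Extent ξ = X.
Moles: n_U = 1 − X; n_R = 2X; n_I = 2.98 (inert).
n_T = Σnᵢ = 3.98 + X.
Mole fractions y_i = n_i/n_T; K = p_R^2 / (p_U) with p_i = y_i·P.
This yields a degree-2 equation in X; solving on (0,1), X = 0.165.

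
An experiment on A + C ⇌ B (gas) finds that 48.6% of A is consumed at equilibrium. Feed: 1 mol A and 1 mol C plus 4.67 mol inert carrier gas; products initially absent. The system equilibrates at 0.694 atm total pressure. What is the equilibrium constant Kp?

Kp = 16.4 atm^-1

Let X = conversion of A (basis 1 mol A); extent of reaction ξ = X.
At extent ξ: n_A = 1 − X; n_C = 1 − X; n_B = X; n_I = 4.67 (inert).
Summing: n_T = 6.67 − X.
At X = 0.486: n_A = 0.514, n_C = 0.514, n_B = 0.486, n_T = 6.18.
p_i = (n_i/n_T)·P. Kp = p_B / (p_A p_C) = 16.4 atm^-1.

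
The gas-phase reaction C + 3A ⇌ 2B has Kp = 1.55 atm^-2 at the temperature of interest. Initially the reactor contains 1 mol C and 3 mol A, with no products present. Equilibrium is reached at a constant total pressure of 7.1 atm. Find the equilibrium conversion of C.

Basis: 1 mol C initially; let X = conversion of C. Extent ξ = X.
At extent ξ: n_C = 1 − X; n_A = 3 − 3X; n_B = 2X.
n_T = Σnᵢ = 4 − 2X.
Mole fractions y_i = n_i/n_T; Kp = p_B^2 / (p_C p_A^3) with p_i = y_i·P.
Setting this equal to 1.55 atm^-2 and taking the physical root (0 < X < 1) gives X = 0.717.

X = 0.717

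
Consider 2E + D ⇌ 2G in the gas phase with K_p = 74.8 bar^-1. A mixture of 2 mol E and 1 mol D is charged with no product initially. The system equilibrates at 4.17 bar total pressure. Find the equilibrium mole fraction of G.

y_G = 0.767

Let X = conversion of E (basis 2 mol E); extent of reaction ξ = X.
Mole table: n_E = 2 − 2X; n_D = 1 − X; n_G = 2X.
n_T = Σnᵢ = 3 − X.
y_i = n_i/n_T, p_i = y_i·P. K_p = p_G^2 / (p_E^2 p_D).
Substituting and setting equal to 74.8 bar^-1 gives a polynomial in X; the root in (0,1) is X = 0.831.
Then n_G = 1.66, n_T = 2.17, so y_G = 0.767.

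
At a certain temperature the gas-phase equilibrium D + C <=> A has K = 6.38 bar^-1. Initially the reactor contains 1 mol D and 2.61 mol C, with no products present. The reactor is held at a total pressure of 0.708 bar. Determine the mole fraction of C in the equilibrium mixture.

y_C = 0.651

Basis: 1 mol D initially; let X = conversion of D. Extent ξ = X.
At extent ξ: n_D = 1 − X; n_C = 2.61 − X; n_A = X.
n_T = Σnᵢ = 3.61 − X.
Mole fractions y_i = n_i/n_T; K = p_A / (p_D p_C) with p_i = y_i·P.
Setting this equal to 6.38 bar^-1 and taking the physical root (0 < X < 1) gives X = 0.746.
Then n_C = 1.86, n_T = 2.86, so y_C = 0.651.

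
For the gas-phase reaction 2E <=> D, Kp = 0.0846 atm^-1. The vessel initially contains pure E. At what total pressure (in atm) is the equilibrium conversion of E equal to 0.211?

P = 1.79 atm

Take 1 mol E as basis and let X be its fractional conversion, so ξ = 0.5X.
Mole table: n_E = 1 − X; n_D = 0.5X.
Summing: n_T = 1 − 0.5X.
Kp = p_D / (p_E^2) with p_i = (n_i/n_T)·P.
At X = 0.211: the mole-fraction product g(X) = Π y_i^ν_i = 0.1516. Since Kp = g(X)·P^{-1}, P = (g/Kp)^(1/1) = (0.1516/0.0846)^(1/1) = 1.79 atm.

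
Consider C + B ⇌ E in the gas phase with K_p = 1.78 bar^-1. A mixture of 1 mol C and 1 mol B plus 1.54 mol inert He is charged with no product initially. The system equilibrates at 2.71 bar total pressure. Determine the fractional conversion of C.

Let X = conversion of C (basis 1 mol C); extent of reaction ξ = X.
At extent ξ: n_C = 1 − X; n_B = 1 − X; n_E = X; n_I = 1.54 (inert).
Summing: n_T = 3.54 − X.
With p_i = (n_i/n_T)P, K_p = p_E / (p_C p_B).
Setting this equal to 1.78 bar^-1 and taking the physical root (0 < X < 1) gives X = 0.459.

X = 0.459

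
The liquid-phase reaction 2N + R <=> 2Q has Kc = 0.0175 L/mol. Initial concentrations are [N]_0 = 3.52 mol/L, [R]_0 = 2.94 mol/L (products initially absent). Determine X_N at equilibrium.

Let X = conversion of N; extent ξ = 3.52X/2 mol/L.
Concentrations: [N] = 3.52 − 3.52X; [R] = 2.94 − 1.76X; [Q] = 3.52X.
Kc = [Q]^2 / ([N]^2 [R]).
Setting equal to 0.0175 and solving for X on (0,1) gives X = 0.177.

X = 0.177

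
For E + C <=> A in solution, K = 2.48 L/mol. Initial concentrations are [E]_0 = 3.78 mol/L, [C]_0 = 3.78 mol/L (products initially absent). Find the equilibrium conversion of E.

Let X = conversion of E; extent ξ = 3.78·X mol/L.
Concentrations: [E] = 3.78 − 3.78X; [C] = 3.78 − 3.78X; [A] = 3.78X.
K = [A] / ([E] [C]).
This equals 2.48 at X = 0.722 (the root in 0 < X < 1).

X = 0.722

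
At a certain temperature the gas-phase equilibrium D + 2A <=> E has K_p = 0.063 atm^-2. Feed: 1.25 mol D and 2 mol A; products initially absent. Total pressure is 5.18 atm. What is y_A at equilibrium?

y_A = 0.501

Basis: 2 mol A initially; let X = conversion of A. Extent ξ = X.
Species balance: n_D = 1.25 − X; n_A = 2 − 2X; n_E = X.
Summing: n_T = 3.25 − 2X.
With p_i = (n_i/n_T)P, K_p = p_E / (p_D p_A^2).
This yields a degree-3 equation in X; solving on (0,1), X = 0.372.
Then n_A = 1.26, n_T = 2.51, so y_A = 0.501.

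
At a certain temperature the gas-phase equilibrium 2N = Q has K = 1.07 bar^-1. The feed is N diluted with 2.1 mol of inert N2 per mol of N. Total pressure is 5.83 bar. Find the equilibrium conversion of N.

Basis: 1 mol N initially; let X = conversion of N. Extent ξ = 0.5X.
Mole table: n_N = 1 − X; n_Q = 0.5X; n_I = 2.1 (inert).
Summing: n_T = 3.1 − 0.5X.
Mole fractions y_i = n_i/n_T; K = p_Q / (p_N^2) with p_i = y_i·P.
This yields a degree-2 equation in X; solving on (0,1), X = 0.626.

X = 0.626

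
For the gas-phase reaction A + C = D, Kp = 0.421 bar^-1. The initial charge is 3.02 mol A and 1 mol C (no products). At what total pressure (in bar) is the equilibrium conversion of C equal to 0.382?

P = 2.02 bar

Take 1 mol C as basis and let X be its fractional conversion, so ξ = X.
At extent ξ: n_A = 3.02 − X; n_C = 1 − X; n_D = X.
n_T = Σnᵢ = 4.02 − X.
Kp = p_D / (p_A p_C) with p_i = (n_i/n_T)·P.
At X = 0.382: the mole-fraction product g(X) = Π y_i^ν_i = 0.8524. Since Kp = g(X)·P^{-1}, P = (g/Kp)^(1/1) = (0.8524/0.421)^(1/1) = 2.02 bar.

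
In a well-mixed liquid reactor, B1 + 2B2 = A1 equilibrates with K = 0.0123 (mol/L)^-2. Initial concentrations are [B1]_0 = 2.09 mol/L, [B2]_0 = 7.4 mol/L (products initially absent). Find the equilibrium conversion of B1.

X = 0.313

Let X = conversion of B1; extent ξ = 2.09·X mol/L.
Concentrations: [B1] = 2.09 − 2.09X; [B2] = 7.4 − 4.18X; [A1] = 2.09X.
K = [A1] / ([B1] [B2]^2).
Solving K = 0.0123 for X ∈ (0,1): X = 0.313.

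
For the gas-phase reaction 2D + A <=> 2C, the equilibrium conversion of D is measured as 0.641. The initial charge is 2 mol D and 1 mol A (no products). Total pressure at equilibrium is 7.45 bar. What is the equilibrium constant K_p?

Basis: 2 mol D initially; let X = conversion of D. Extent ξ = X.
Mole table: n_D = 2 − 2X; n_A = 1 − X; n_C = 2X.
Summing: n_T = 3 − X.
At X = 0.641: n_D = 0.718, n_A = 0.359, n_C = 1.28, n_T = 2.36.
p_i = (n_i/n_T)·P. K_p = p_C^2 / (p_D^2 p_A) = 2.81 bar^-1.

K_p = 2.81 bar^-1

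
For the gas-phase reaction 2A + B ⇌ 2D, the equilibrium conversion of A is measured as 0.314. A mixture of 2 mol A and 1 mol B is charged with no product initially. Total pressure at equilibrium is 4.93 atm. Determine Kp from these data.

Basis: 2 mol A initially; let X = conversion of A. Extent ξ = X.
Moles: n_A = 2 − 2X; n_B = 1 − X; n_D = 2X.
Summing: n_T = 3 − X.
At X = 0.314: n_A = 1.37, n_B = 0.686, n_D = 0.628, n_T = 2.69.
p_i = (n_i/n_T)·P. Kp = p_D^2 / (p_A^2 p_B) = 0.166 atm^-1.

Kp = 0.166 atm^-1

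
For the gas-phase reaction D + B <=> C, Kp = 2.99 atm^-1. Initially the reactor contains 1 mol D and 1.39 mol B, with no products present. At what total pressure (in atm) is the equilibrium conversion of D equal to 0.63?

Take 1 mol D as basis and let X be its fractional conversion, so ξ = X.
Species balance: n_D = 1 − X; n_B = 1.39 − X; n_C = X.
n_T = Σnᵢ = 2.39 − X.
Kp = p_C / (p_D p_B) with p_i = (n_i/n_T)·P.
At X = 0.63: the mole-fraction product g(X) = Π y_i^ν_i = 3.943. Since Kp = g(X)·P^{-1}, P = (g/Kp)^(1/1) = (3.943/2.99)^(1/1) = 1.32 atm.

P = 1.32 atm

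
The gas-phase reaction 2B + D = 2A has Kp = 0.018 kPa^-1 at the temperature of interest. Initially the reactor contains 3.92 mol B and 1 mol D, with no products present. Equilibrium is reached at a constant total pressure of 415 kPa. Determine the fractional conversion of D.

Basis: 1 mol D initially; let X = conversion of D. Extent ξ = X.
Moles: n_B = 3.92 − 2X; n_D = 1 − X; n_A = 2X.
Total moles n_T = 4.92 − X.
y_i = n_i/n_T, p_i = y_i·P. Kp = p_A^2 / (p_B^2 p_D).
Substituting and setting equal to 0.018 kPa^-1 gives a polynomial in X; the root in (0,1) is X = 0.769.

X = 0.769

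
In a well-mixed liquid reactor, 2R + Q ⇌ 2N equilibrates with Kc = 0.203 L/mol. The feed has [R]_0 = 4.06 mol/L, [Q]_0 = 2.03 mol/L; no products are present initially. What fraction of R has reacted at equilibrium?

X = 0.342

Let X = conversion of R; extent ξ = 4.06X/2 mol/L.
Concentrations: [R] = 4.06 − 4.06X; [Q] = 2.03 − 2.03X; [N] = 4.06X.
Kc = [N]^2 / ([R]^2 [Q]).
Equating to 0.203 L/mol: the physical root is X = 0.342.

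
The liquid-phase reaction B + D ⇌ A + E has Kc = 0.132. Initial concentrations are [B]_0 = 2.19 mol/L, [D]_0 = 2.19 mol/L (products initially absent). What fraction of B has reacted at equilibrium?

Let X = conversion of B; extent ξ = 2.19·X mol/L.
Concentrations: [B] = 2.19 − 2.19X; [D] = 2.19 − 2.19X; [A] = 2.19X; [E] = 2.19X.
Kc = [A] [E] / ([B] [D]).
This equals 0.132 at X = 0.266 (the root in 0 < X < 1).

X = 0.266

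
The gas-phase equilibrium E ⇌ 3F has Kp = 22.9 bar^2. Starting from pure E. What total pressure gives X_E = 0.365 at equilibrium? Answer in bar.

P = 5.76 bar

Take 1 mol E as basis and let X be its fractional conversion, so ξ = X.
At extent ξ: n_E = 1 − X; n_F = 3X.
n_T = Σnᵢ = 1 + 2X.
Kp = p_F^3 / (p_E) with p_i = (n_i/n_T)·P.
At X = 0.365: the mole-fraction product g(X) = Π y_i^ν_i = 0.6908. Since Kp = g(X)·P^{2}, P = (Kp/g)^(1/2) = (22.9/0.6908)^(1/2) = 5.76 bar.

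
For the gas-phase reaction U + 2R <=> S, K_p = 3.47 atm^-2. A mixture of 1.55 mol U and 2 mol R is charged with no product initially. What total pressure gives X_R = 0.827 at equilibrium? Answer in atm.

P = 3.15 atm

Take 2 mol R as basis and let X be its fractional conversion, so ξ = X.
Mole table: n_U = 1.55 − X; n_R = 2 − 2X; n_S = X.
n_T = Σnᵢ = 3.55 − 2X.
K_p = p_S / (p_U p_R^2) with p_i = (n_i/n_T)·P.
At X = 0.827: the mole-fraction product g(X) = Π y_i^ν_i = 34.35. Since K_p = g(X)·P^{-2}, P = (g/K_p)^(1/2) = (34.35/3.47)^(1/2) = 3.15 atm.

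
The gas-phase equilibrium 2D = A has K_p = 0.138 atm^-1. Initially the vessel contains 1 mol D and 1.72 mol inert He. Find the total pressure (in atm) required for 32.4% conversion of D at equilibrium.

Take 1 mol D as basis and let X be its fractional conversion, so ξ = 0.5X.
At extent ξ: n_D = 1 − X; n_A = 0.5X; n_I = 1.72 (inert).
n_T = Σnᵢ = 2.72 − 0.5X.
K_p = p_A / (p_D^2) with p_i = (n_i/n_T)·P.
At X = 0.324: the mole-fraction product g(X) = Π y_i^ν_i = 0.9068. Since K_p = g(X)·P^{-1}, P = (g/K_p)^(1/1) = (0.9068/0.138)^(1/1) = 6.57 atm.

P = 6.57 atm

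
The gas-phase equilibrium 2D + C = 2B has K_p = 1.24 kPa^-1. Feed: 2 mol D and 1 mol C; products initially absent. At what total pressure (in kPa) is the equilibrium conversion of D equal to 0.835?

Take 2 mol D as basis and let X be its fractional conversion, so ξ = X.
Moles: n_D = 2 − 2X; n_C = 1 − X; n_B = 2X.
n_T = Σnᵢ = 3 − X.
K_p = p_B^2 / (p_D^2 p_C) with p_i = (n_i/n_T)·P.
At X = 0.835: the mole-fraction product g(X) = Π y_i^ν_i = 336. Since K_p = g(X)·P^{-1}, P = (g/K_p)^(1/1) = (336/1.24)^(1/1) = 271 kPa.

P = 271 kPa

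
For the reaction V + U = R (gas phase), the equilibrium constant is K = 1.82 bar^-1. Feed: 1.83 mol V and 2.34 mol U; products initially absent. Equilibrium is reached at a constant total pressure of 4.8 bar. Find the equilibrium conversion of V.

X = 0.751

Let X = conversion of V (basis 1.83 mol V); extent of reaction ξ = 1.83X.
Moles: n_V = 1.83 − 1.83X; n_U = 2.34 − 1.83X; n_R = 1.83X.
Total moles n_T = 4.17 − 1.83X.
y_i = n_i/n_T, p_i = y_i·P. K = p_R / (p_V p_U).
This yields a degree-2 equation in X; solving on (0,1), X = 0.751.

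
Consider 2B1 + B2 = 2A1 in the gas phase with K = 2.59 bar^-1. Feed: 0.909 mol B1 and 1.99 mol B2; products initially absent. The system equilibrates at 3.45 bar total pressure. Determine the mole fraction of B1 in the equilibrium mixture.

Basis: 0.909 mol B1 initially; let X = conversion of B1. Extent ξ = 0.455X.
Species balance: n_B1 = 0.909 − 0.909X; n_B2 = 1.99 − 0.455X; n_A1 = 0.909X.
n_T = Σnᵢ = 2.9 − 0.455X.
Mole fractions y_i = n_i/n_T; K = p_A1^2 / (p_B1^2 p_B2) with p_i = y_i·P.
Substituting and setting equal to 2.59 bar^-1 gives a polynomial in X; the root in (0,1) is X = 0.706.
Then n_B1 = 0.267, n_T = 2.58, so y_B1 = 0.104.

y_B1 = 0.104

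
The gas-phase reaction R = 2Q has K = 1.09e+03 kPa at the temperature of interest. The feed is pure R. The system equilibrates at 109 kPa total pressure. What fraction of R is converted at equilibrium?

X = 0.845

Take 1 mol R as basis and let X be its fractional conversion, so ξ = X.
Moles: n_R = 1 − X; n_Q = 2X.
Total moles n_T = 1 + X.
Mole fractions y_i = n_i/n_T; K = p_Q^2 / (p_R) with p_i = y_i·P.
Equating to 1.09e+03 kPa and solving on 0 < X < 1: X = 0.845.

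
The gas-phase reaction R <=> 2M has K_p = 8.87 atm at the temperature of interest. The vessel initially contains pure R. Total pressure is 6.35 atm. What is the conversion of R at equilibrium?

Basis: 1 mol R initially; let X = conversion of R. Extent ξ = X.
At extent ξ: n_R = 1 − X; n_M = 2X.
Total moles n_T = 1 + X.
Mole fractions y_i = n_i/n_T; K_p = p_M^2 / (p_R) with p_i = y_i·P.
This yields a degree-2 equation in X; solving on (0,1), X = 0.509.

X = 0.509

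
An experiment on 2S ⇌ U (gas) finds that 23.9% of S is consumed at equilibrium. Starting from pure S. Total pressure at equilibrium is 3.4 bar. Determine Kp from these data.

Take 1 mol S as basis and let X be its fractional conversion, so ξ = 0.5X.
Mole table: n_S = 1 − X; n_U = 0.5X.
Summing: n_T = 1 − 0.5X.
At X = 0.239: n_S = 0.761, n_U = 0.119, n_T = 0.881.
p_i = (n_i/n_T)·P. Kp = p_U / (p_S^2) = 0.0534 bar^-1.

Kp = 0.0534 bar^-1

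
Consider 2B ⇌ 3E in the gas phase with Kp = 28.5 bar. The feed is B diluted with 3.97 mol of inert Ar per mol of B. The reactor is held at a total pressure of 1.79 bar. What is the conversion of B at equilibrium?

Take 1 mol B as basis and let X be its fractional conversion, so ξ = 0.5X.
Mole table: n_B = 1 − X; n_E = 1.5X; n_I = 3.97 (inert).
n_T = Σnᵢ = 4.97 + 0.5X.
With p_i = (n_i/n_T)P, Kp = p_E^3 / (p_B^2).
Equating to 28.5 bar and solving on 0 < X < 1: X = 0.846.

X = 0.846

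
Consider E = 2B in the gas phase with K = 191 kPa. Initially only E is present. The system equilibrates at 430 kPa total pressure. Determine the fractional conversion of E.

X = 0.316

Let X = conversion of E (basis 1 mol E); extent of reaction ξ = X.
At extent ξ: n_E = 1 − X; n_B = 2X.
n_T = Σnᵢ = 1 + X.
With p_i = (n_i/n_T)P, K = p_B^2 / (p_E).
This yields a degree-2 equation in X; solving on (0,1), X = 0.316.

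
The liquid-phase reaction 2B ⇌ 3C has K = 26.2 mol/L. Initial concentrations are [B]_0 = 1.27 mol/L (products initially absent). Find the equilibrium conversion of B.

Let X = conversion of B; extent ξ = 1.27X/2 mol/L.
Concentrations: [B] = 1.27 − 1.27X; [C] = 1.91X.
K = [C]^3 / ([B]^2).
Solving K = 26.2 for X ∈ (0,1): X = 0.742.

X = 0.742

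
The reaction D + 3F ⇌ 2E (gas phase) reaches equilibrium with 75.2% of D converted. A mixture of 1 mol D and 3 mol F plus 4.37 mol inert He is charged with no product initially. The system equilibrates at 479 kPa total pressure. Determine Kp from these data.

Kp = 0.00455 kPa^-2

Basis: 1 mol D initially; let X = conversion of D. Extent ξ = X.
Moles: n_D = 1 − X; n_F = 3 − 3X; n_E = 2X; n_I = 4.37 (inert).
Summing: n_T = 8.37 − 2X.
At X = 0.752: n_D = 0.248, n_F = 0.744, n_E = 1.5, n_T = 6.87.
p_i = (n_i/n_T)·P. Kp = p_E^2 / (p_D p_F^3) = 0.00455 kPa^-2.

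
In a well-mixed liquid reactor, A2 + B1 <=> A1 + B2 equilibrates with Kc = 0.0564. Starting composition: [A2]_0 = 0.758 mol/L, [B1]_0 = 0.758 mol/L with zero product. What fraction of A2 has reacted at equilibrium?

X = 0.192

Let X = conversion of A2; extent ξ = 0.758·X mol/L.
Concentrations: [A2] = 0.758 − 0.758X; [B1] = 0.758 − 0.758X; [A1] = 0.758X; [B2] = 0.758X.
Kc = [A1] [B2] / ([A2] [B1]).
Solving Kc = 0.0564 for X ∈ (0,1): X = 0.192.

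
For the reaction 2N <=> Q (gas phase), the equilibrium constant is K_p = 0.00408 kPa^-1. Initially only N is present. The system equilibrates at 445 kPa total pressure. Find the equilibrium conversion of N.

X = 0.652

Take 1 mol N as basis and let X be its fractional conversion, so ξ = 0.5X.
Mole table: n_N = 1 − X; n_Q = 0.5X.
Total moles n_T = 1 − 0.5X.
With p_i = (n_i/n_T)P, K_p = p_Q / (p_N^2).
This yields a degree-2 equation in X; solving on (0,1), X = 0.652.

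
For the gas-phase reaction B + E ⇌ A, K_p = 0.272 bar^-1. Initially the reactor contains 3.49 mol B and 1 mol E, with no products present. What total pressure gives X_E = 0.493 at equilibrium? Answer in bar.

P = 4.77 bar

Basis: 1 mol E initially; let X = conversion of E. Extent ξ = X.
Moles: n_B = 3.49 − X; n_E = 1 − X; n_A = X.
Summing: n_T = 4.49 − X.
K_p = p_A / (p_B p_E) with p_i = (n_i/n_T)·P.
At X = 0.493: the mole-fraction product g(X) = Π y_i^ν_i = 1.297. Since K_p = g(X)·P^{-1}, P = (g/K_p)^(1/1) = (1.297/0.272)^(1/1) = 4.77 bar.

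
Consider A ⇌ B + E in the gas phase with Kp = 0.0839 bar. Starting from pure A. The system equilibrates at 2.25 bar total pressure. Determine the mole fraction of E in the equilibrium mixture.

Take 1 mol A as basis and let X be its fractional conversion, so ξ = X.
Mole table: n_A = 1 − X; n_B = X; n_E = X.
n_T = Σnᵢ = 1 + X.
With p_i = (n_i/n_T)P, Kp = p_B p_E / (p_A).
Setting this equal to 0.0839 bar and taking the physical root (0 < X < 1) gives X = 0.190.
Then n_E = 0.19, n_T = 1.19, so y_E = 0.159.

y_E = 0.159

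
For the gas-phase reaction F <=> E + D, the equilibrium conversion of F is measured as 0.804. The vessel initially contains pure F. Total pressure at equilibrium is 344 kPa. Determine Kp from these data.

Kp = 629 kPa

Let X = conversion of F (basis 1 mol F); extent of reaction ξ = X.
Species balance: n_F = 1 − X; n_E = X; n_D = X.
n_T = Σnᵢ = 1 + X.
At X = 0.804: n_F = 0.196, n_E = 0.804, n_D = 0.804, n_T = 1.8.
p_i = (n_i/n_T)·P. Kp = p_E p_D / (p_F) = 629 kPa.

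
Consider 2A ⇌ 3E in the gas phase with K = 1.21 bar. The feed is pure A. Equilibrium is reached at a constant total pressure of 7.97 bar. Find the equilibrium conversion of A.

X = 0.295

Basis: 1 mol A initially; let X = conversion of A. Extent ξ = 0.5X.
Moles: n_A = 1 − X; n_E = 1.5X.
n_T = Σnᵢ = 1 + 0.5X.
With p_i = (n_i/n_T)P, K = p_E^3 / (p_A^2).
Substituting and setting equal to 1.21 bar gives a polynomial in X; the root in (0,1) is X = 0.295.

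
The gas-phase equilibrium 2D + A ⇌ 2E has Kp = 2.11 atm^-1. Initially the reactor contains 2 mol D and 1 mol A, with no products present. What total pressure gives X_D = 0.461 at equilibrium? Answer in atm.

P = 1.63 atm

Basis: 2 mol D initially; let X = conversion of D. Extent ξ = X.
Mole table: n_D = 2 − 2X; n_A = 1 − X; n_E = 2X.
n_T = Σnᵢ = 3 − X.
Kp = p_E^2 / (p_D^2 p_A) with p_i = (n_i/n_T)·P.
At X = 0.461: the mole-fraction product g(X) = Π y_i^ν_i = 3.446. Since Kp = g(X)·P^{-1}, P = (g/Kp)^(1/1) = (3.446/2.11)^(1/1) = 1.63 atm.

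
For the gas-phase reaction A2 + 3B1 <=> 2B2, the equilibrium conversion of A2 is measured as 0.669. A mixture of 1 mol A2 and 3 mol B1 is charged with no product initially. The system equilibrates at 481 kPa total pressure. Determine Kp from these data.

Kp = 0.000169 kPa^-2

Basis: 1 mol A2 initially; let X = conversion of A2. Extent ξ = X.
At extent ξ: n_A2 = 1 − X; n_B1 = 3 − 3X; n_B2 = 2X.
Summing: n_T = 4 − 2X.
At X = 0.669: n_A2 = 0.331, n_B1 = 0.993, n_B2 = 1.34, n_T = 2.66.
p_i = (n_i/n_T)·P. Kp = p_B2^2 / (p_A2 p_B1^3) = 0.000169 kPa^-2.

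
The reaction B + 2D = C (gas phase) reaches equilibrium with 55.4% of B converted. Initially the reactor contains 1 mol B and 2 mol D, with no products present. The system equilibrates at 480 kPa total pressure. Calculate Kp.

Let X = conversion of B (basis 1 mol B); extent of reaction ξ = X.
Species balance: n_B = 1 − X; n_D = 2 − 2X; n_C = X.
Summing: n_T = 3 − 2X.
At X = 0.554: n_B = 0.446, n_D = 0.892, n_C = 0.554, n_T = 1.89.
p_i = (n_i/n_T)·P. Kp = p_C / (p_B p_D^2) = 2.43e-05 kPa^-2.

Kp = 2.43e-05 kPa^-2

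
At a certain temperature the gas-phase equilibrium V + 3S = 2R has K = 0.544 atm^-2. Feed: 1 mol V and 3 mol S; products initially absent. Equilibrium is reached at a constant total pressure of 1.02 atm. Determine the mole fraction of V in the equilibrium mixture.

y_V = 0.208

Take 1 mol V as basis and let X be its fractional conversion, so ξ = X.
Species balance: n_V = 1 − X; n_S = 3 − 3X; n_R = 2X.
Summing: n_T = 4 − 2X.
With p_i = (n_i/n_T)P, K = p_R^2 / (p_V p_S^3).
Equating to 0.544 atm^-2 and solving on 0 < X < 1: X = 0.289.
Then n_V = 0.711, n_T = 3.42, so y_V = 0.208.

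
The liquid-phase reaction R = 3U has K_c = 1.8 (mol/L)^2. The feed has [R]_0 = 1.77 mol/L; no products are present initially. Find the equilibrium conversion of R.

X = 0.252

Let X = conversion of R; extent ξ = 1.77·X mol/L.
Concentrations: [R] = 1.77 − 1.77X; [U] = 5.31X.
K_c = [U]^3 / ([R]).
This equals 1.8 at X = 0.252 (the root in 0 < X < 1).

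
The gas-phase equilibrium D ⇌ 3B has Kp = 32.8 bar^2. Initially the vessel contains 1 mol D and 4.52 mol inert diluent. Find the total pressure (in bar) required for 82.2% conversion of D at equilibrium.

P = 4.47 bar

Basis: 1 mol D initially; let X = conversion of D. Extent ξ = X.
Species balance: n_D = 1 − X; n_B = 3X; n_I = 4.52 (inert).
Total moles n_T = 5.52 + 2X.
Kp = p_B^3 / (p_D) with p_i = (n_i/n_T)·P.
At X = 0.822: the mole-fraction product g(X) = Π y_i^ν_i = 1.642. Since Kp = g(X)·P^{2}, P = (Kp/g)^(1/2) = (32.8/1.642)^(1/2) = 4.47 bar.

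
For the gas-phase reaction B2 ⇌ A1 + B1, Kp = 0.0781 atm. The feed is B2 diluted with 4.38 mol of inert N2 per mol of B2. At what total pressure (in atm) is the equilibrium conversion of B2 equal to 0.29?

P = 3.74 atm

Take 1 mol B2 as basis and let X be its fractional conversion, so ξ = X.
Mole table: n_B2 = 1 − X; n_A1 = X; n_B1 = X; n_I = 4.38 (inert).
Summing: n_T = 5.38 + X.
Kp = p_A1 p_B1 / (p_B2) with p_i = (n_i/n_T)·P.
At X = 0.29: the mole-fraction product g(X) = Π y_i^ν_i = 0.02089. Since Kp = g(X)·P^{1}, P = (Kp/g)^(1/1) = (0.0781/0.02089)^(1/1) = 3.74 atm.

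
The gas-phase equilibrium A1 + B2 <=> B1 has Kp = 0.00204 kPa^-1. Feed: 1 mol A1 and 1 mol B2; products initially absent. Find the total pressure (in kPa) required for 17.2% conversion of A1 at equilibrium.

Let X = conversion of A1 (basis 1 mol A1); extent of reaction ξ = X.
Mole table: n_A1 = 1 − X; n_B2 = 1 − X; n_B1 = X.
Summing: n_T = 2 − X.
Kp = p_B1 / (p_A1 p_B2) with p_i = (n_i/n_T)·P.
At X = 0.172: the mole-fraction product g(X) = Π y_i^ν_i = 0.4586. Since Kp = g(X)·P^{-1}, P = (g/Kp)^(1/1) = (0.4586/0.00204)^(1/1) = 225 kPa.

P = 225 kPa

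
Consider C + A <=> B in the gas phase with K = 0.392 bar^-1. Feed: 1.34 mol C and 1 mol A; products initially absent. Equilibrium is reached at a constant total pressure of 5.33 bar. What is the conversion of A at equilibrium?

X = 0.490

Basis: 1 mol A initially; let X = conversion of A. Extent ξ = X.
At extent ξ: n_C = 1.34 − X; n_A = 1 − X; n_B = X.
Summing: n_T = 2.34 − X.
y_i = n_i/n_T, p_i = y_i·P. K = p_B / (p_C p_A).
Setting this equal to 0.392 bar^-1 and taking the physical root (0 < X < 1) gives X = 0.490.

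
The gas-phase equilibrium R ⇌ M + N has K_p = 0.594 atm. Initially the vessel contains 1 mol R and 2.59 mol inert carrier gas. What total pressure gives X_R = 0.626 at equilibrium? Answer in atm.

P = 2.39 atm

Take 1 mol R as basis and let X be its fractional conversion, so ξ = X.
Moles: n_R = 1 − X; n_M = X; n_N = X; n_I = 2.59 (inert).
n_T = Σnᵢ = 3.59 + X.
K_p = p_M p_N / (p_R) with p_i = (n_i/n_T)·P.
At X = 0.626: the mole-fraction product g(X) = Π y_i^ν_i = 0.2485. Since K_p = g(X)·P^{1}, P = (K_p/g)^(1/1) = (0.594/0.2485)^(1/1) = 2.39 atm.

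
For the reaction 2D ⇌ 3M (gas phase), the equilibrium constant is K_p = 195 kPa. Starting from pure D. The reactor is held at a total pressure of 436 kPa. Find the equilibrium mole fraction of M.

Take 1 mol D as basis and let X be its fractional conversion, so ξ = 0.5X.
Mole table: n_D = 1 − X; n_M = 1.5X.
n_T = Σnᵢ = 1 + 0.5X.
With p_i = (n_i/n_T)P, K_p = p_M^3 / (p_D^2).
This yields a degree-3 equation in X; solving on (0,1), X = 0.389.
Then n_M = 0.584, n_T = 1.19, so y_M = 0.489.

y_M = 0.489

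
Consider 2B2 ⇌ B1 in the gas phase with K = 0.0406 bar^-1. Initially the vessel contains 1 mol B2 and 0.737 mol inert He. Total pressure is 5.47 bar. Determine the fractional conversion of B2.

Basis: 1 mol B2 initially; let X = conversion of B2. Extent ξ = 0.5X.
Species balance: n_B2 = 1 − X; n_B1 = 0.5X; n_I = 0.737 (inert).
n_T = Σnᵢ = 1.74 − 0.5X.
Mole fractions y_i = n_i/n_T; K = p_B1 / (p_B2^2) with p_i = y_i·P.
Setting this equal to 0.0406 bar^-1 and taking the physical root (0 < X < 1) gives X = 0.181.

X = 0.181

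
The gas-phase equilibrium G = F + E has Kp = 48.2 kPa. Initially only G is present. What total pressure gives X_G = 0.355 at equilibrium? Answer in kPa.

Basis: 1 mol G initially; let X = conversion of G. Extent ξ = X.
At extent ξ: n_G = 1 − X; n_F = X; n_E = X.
Summing: n_T = 1 + X.
Kp = p_F p_E / (p_G) with p_i = (n_i/n_T)·P.
At X = 0.355: the mole-fraction product g(X) = Π y_i^ν_i = 0.1442. Since Kp = g(X)·P^{1}, P = (Kp/g)^(1/1) = (48.2/0.1442)^(1/1) = 334 kPa.

P = 334 kPa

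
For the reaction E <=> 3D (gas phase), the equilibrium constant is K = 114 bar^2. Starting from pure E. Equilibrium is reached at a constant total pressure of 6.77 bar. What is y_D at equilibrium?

y_D = 0.797

Let X = conversion of E (basis 1 mol E); extent of reaction ξ = X.
Mole table: n_E = 1 − X; n_D = 3X.
Summing: n_T = 1 + 2X.
With p_i = (n_i/n_T)P, K = p_D^3 / (p_E).
Setting this equal to 114 bar^2 and taking the physical root (0 < X < 1) gives X = 0.566.
Then n_D = 1.7, n_T = 2.13, so y_D = 0.797.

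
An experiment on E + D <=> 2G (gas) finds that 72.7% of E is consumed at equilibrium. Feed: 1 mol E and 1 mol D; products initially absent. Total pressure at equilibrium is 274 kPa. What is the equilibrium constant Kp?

Let X = conversion of E (basis 1 mol E); extent of reaction ξ = X.
At extent ξ: n_E = 1 − X; n_D = 1 − X; n_G = 2X.
n_T stays at 2 (no change in mole number).
At X = 0.727: n_E = 0.273, n_D = 0.273, n_G = 1.45, n_T = 2.
p_i = (n_i/n_T)·P. Kp = p_G^2 / (p_E p_D) = 28.4.

Kp = 28.4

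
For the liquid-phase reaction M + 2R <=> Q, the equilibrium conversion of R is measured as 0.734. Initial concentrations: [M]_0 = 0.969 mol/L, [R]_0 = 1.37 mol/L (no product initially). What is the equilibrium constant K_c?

K_c = 8.12 (mol/L)^-2

Let X = conversion of R.
Concentrations: [M] = 0.969 − 0.685X; [R] = 1.37 − 1.37X; [Q] = 0.685X.
At X = 0.734: [M] = 0.466, [R] = 0.364, [Q] = 0.503.
K_c = [Q] / ([M] [R]^2) = 8.12 (mol/L)^-2.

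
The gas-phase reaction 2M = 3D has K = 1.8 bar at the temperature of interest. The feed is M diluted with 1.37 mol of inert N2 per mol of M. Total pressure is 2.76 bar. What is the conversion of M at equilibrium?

Let X = conversion of M (basis 1 mol M); extent of reaction ξ = 0.5X.
Mole table: n_M = 1 − X; n_D = 1.5X; n_I = 1.37 (inert).
Summing: n_T = 2.37 + 0.5X.
Mole fractions y_i = n_i/n_T; K = p_D^3 / (p_M^2) with p_i = y_i·P.
Substituting and setting equal to 1.8 bar gives a polynomial in X; the root in (0,1) is X = 0.501.

X = 0.501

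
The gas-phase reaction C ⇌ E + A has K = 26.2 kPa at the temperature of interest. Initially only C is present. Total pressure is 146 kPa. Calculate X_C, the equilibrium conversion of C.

X = 0.390

Let X = conversion of C (basis 1 mol C); extent of reaction ξ = X.
At extent ξ: n_C = 1 − X; n_E = X; n_A = X.
Summing: n_T = 1 + X.
y_i = n_i/n_T, p_i = y_i·P. K = p_E p_A / (p_C).
This yields a degree-2 equation in X; solving on (0,1), X = 0.390.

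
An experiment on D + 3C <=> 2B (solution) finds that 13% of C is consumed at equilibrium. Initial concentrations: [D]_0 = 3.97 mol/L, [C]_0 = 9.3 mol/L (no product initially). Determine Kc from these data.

Kc = 0.000344 (mol/L)^-2

Let X = conversion of C.
Concentrations: [D] = 3.97 − 3.1X; [C] = 9.3 − 9.3X; [B] = 6.2X.
At X = 0.13: [D] = 3.57, [C] = 8.09, [B] = 0.806.
Kc = [B]^2 / ([D] [C]^3) = 0.000344 (mol/L)^-2.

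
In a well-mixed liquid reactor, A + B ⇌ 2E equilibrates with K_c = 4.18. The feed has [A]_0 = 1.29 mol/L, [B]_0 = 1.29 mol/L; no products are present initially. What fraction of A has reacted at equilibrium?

Let X = conversion of A; extent ξ = 1.29·X mol/L.
Concentrations: [A] = 1.29 − 1.29X; [B] = 1.29 − 1.29X; [E] = 2.58X.
K_c = [E]^2 / ([A] [B]).
Solving K_c = 4.18 for X ∈ (0,1): X = 0.506.

X = 0.506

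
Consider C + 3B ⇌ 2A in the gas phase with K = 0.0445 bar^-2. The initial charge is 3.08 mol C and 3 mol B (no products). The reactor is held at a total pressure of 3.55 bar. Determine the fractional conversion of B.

Let X = conversion of B (basis 3 mol B); extent of reaction ξ = X.
Moles: n_C = 3.08 − X; n_B = 3 − 3X; n_A = 2X.
n_T = Σnᵢ = 6.08 − 2X.
With p_i = (n_i/n_T)P, K = p_A^2 / (p_C p_B^3).
Substituting and setting equal to 0.0445 bar^-2 gives a polynomial in X; the root in (0,1) is X = 0.328.

X = 0.328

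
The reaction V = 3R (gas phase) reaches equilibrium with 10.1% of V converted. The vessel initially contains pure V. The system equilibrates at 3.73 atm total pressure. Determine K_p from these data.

Basis: 1 mol V initially; let X = conversion of V. Extent ξ = X.
Species balance: n_V = 1 − X; n_R = 3X.
Summing: n_T = 1 + 2X.
At X = 0.101: n_V = 0.899, n_R = 0.303, n_T = 1.2.
p_i = (n_i/n_T)·P. K_p = p_R^3 / (p_V) = 0.298 atm^2.

K_p = 0.298 atm^2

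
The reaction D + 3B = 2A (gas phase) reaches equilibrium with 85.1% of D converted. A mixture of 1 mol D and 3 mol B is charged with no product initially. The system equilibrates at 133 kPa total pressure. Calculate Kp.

Basis: 1 mol D initially; let X = conversion of D. Extent ξ = X.
Mole table: n_D = 1 − X; n_B = 3 − 3X; n_A = 2X.
Total moles n_T = 4 − 2X.
At X = 0.851: n_D = 0.149, n_B = 0.447, n_A = 1.7, n_T = 2.3.
p_i = (n_i/n_T)·P. Kp = p_A^2 / (p_D p_B^3) = 0.065 kPa^-2.

Kp = 0.065 kPa^-2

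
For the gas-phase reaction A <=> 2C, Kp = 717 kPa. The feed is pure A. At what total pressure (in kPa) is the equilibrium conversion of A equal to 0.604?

Take 1 mol A as basis and let X be its fractional conversion, so ξ = X.
Species balance: n_A = 1 − X; n_C = 2X.
n_T = Σnᵢ = 1 + X.
Kp = p_C^2 / (p_A) with p_i = (n_i/n_T)·P.
At X = 0.604: the mole-fraction product g(X) = Π y_i^ν_i = 2.297. Since Kp = g(X)·P^{1}, P = (Kp/g)^(1/1) = (717/2.297)^(1/1) = 312 kPa.

P = 312 kPa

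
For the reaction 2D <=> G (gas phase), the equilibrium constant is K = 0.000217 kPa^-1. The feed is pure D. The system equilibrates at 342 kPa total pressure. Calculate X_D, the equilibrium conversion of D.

Take 1 mol D as basis and let X be its fractional conversion, so ξ = 0.5X.
Species balance: n_D = 1 − X; n_G = 0.5X.
Total moles n_T = 1 − 0.5X.
Mole fractions y_i = n_i/n_T; K = p_G / (p_D^2) with p_i = y_i·P.
Substituting and setting equal to 0.000217 kPa^-1 gives a polynomial in X; the root in (0,1) is X = 0.122.

X = 0.122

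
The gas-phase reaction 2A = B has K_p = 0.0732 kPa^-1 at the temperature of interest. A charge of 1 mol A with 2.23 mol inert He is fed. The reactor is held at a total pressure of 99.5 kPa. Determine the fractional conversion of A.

X = 0.642

Basis: 1 mol A initially; let X = conversion of A. Extent ξ = 0.5X.
Moles: n_A = 1 − X; n_B = 0.5X; n_I = 2.23 (inert).
n_T = Σnᵢ = 3.23 − 0.5X.
With p_i = (n_i/n_T)P, K_p = p_B / (p_A^2).
This yields a degree-2 equation in X; solving on (0,1), X = 0.642.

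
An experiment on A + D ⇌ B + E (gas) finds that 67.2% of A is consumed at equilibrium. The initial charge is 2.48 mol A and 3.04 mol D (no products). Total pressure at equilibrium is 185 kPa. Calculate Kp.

Kp = 2.49

Basis: 2.48 mol A initially; let X = conversion of A. Extent ξ = 2.48X.
Moles: n_A = 2.48 − 2.48X; n_D = 3.04 − 2.48X; n_B = 2.48X; n_E = 2.48X.
n_T stays at 5.52 (no change in mole number).
At X = 0.672: n_A = 0.813, n_D = 1.37, n_B = 1.67, n_E = 1.67, n_T = 5.52.
p_i = (n_i/n_T)·P. Kp = p_B p_E / (p_A p_D) = 2.49.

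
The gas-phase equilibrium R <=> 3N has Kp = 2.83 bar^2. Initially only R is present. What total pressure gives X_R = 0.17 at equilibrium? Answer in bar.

Let X = conversion of R (basis 1 mol R); extent of reaction ξ = X.
Species balance: n_R = 1 − X; n_N = 3X.
Summing: n_T = 1 + 2X.
Kp = p_N^3 / (p_R) with p_i = (n_i/n_T)·P.
At X = 0.17: the mole-fraction product g(X) = Π y_i^ν_i = 0.08901. Since Kp = g(X)·P^{2}, P = (Kp/g)^(1/2) = (2.83/0.08901)^(1/2) = 5.64 bar.

P = 5.64 bar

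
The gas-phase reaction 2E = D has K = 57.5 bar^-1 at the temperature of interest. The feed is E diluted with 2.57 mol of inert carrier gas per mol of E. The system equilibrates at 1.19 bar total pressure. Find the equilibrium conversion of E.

Basis: 1 mol E initially; let X = conversion of E. Extent ξ = 0.5X.
Moles: n_E = 1 − X; n_D = 0.5X; n_I = 2.57 (inert).
Total moles n_T = 3.57 − 0.5X.
With p_i = (n_i/n_T)P, K = p_D / (p_E^2).
This yields a degree-2 equation in X; solving on (0,1), X = 0.860.

X = 0.860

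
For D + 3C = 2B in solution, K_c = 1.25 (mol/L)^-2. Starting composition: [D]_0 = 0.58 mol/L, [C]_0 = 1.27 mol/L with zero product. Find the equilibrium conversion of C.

X = 0.462

Let X = conversion of C; extent ξ = 1.27X/3 mol/L.
Concentrations: [D] = 0.58 − 0.423X; [C] = 1.27 − 1.27X; [B] = 0.847X.
K_c = [B]^2 / ([D] [C]^3).
Solving K_c = 1.25 for X ∈ (0,1): X = 0.462.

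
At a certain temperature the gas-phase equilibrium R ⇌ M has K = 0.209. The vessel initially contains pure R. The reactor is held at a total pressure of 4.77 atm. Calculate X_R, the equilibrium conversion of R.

X = 0.173

Basis: 1 mol R initially; let X = conversion of R. Extent ξ = X.
At extent ξ: n_R = 1 − X; n_M = X.
n_T stays at 1 (no change in mole number).
Mole fractions y_i = n_i/n_T; K = p_M / (p_R) with p_i = y_i·P.
Setting this equal to 0.209 and taking the physical root (0 < X < 1) gives X = 0.173.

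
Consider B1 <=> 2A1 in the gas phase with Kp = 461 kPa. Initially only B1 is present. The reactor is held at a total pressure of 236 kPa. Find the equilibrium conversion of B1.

X = 0.573

Basis: 1 mol B1 initially; let X = conversion of B1. Extent ξ = X.
At extent ξ: n_B1 = 1 − X; n_A1 = 2X.
n_T = Σnᵢ = 1 + X.
Mole fractions y_i = n_i/n_T; Kp = p_A1^2 / (p_B1) with p_i = y_i·P.
Equating to 461 kPa and solving on 0 < X < 1: X = 0.573.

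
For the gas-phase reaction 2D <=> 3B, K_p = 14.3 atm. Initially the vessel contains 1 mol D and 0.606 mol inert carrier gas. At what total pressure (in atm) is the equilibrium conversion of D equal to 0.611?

P = 5.37 atm

Basis: 1 mol D initially; let X = conversion of D. Extent ξ = 0.5X.
Mole table: n_D = 1 − X; n_B = 1.5X; n_I = 0.606 (inert).
Summing: n_T = 1.61 + 0.5X.
K_p = p_B^3 / (p_D^2) with p_i = (n_i/n_T)·P.
At X = 0.611: the mole-fraction product g(X) = Π y_i^ν_i = 2.661. Since K_p = g(X)·P^{1}, P = (K_p/g)^(1/1) = (14.3/2.661)^(1/1) = 5.37 atm.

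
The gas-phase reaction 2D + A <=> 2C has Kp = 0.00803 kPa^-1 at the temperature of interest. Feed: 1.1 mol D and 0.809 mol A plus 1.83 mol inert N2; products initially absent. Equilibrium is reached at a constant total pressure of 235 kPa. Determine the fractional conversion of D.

Take 1.1 mol D as basis and let X be its fractional conversion, so ξ = 0.55X.
Moles: n_D = 1.1 − 1.1X; n_A = 0.809 − 0.55X; n_C = 1.1X; n_I = 1.83 (inert).
Summing: n_T = 3.74 − 0.55X.
Mole fractions y_i = n_i/n_T; Kp = p_C^2 / (p_D^2 p_A) with p_i = y_i·P.
Equating to 0.00803 kPa^-1 and solving on 0 < X < 1: X = 0.363.

X = 0.363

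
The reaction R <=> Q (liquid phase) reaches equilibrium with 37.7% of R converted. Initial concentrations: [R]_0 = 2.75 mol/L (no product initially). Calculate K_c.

K_c = 0.605

Let X = conversion of R.
Concentrations: [R] = 2.75 − 2.75X; [Q] = 2.75X.
At X = 0.377: [R] = 1.71, [Q] = 1.04.
K_c = [Q] / ([R]) = 0.605.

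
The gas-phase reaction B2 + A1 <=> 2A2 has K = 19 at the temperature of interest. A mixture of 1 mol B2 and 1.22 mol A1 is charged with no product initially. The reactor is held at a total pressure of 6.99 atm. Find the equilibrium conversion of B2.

X = 0.749

Let X = conversion of B2 (basis 1 mol B2); extent of reaction ξ = X.
At extent ξ: n_B2 = 1 − X; n_A1 = 1.22 − X; n_A2 = 2X.
Since Δν = 0, n_T = 2.22 throughout.
y_i = n_i/n_T, p_i = y_i·P. K = p_A2^2 / (p_B2 p_A1).
Equating to 19 and solving on 0 < X < 1: X = 0.749.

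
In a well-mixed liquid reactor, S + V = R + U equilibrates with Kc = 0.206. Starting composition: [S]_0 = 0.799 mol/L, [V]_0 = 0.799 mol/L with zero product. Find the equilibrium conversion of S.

X = 0.312

Let X = conversion of S; extent ξ = 0.799·X mol/L.
Concentrations: [S] = 0.799 − 0.799X; [V] = 0.799 − 0.799X; [R] = 0.799X; [U] = 0.799X.
Kc = [R] [U] / ([S] [V]).
This equals 0.206 at X = 0.312 (the root in 0 < X < 1).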